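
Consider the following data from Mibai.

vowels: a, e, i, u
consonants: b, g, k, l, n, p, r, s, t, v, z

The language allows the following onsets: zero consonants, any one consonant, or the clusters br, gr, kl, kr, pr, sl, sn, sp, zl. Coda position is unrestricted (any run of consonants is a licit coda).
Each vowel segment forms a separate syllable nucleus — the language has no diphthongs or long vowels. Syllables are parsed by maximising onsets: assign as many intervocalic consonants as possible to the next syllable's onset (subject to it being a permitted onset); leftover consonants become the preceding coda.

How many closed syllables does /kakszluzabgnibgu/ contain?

3

Vowels present: a, u, a, i, u; each is a nucleus, giving 5 syllables.
Between /a/ (V1) and /u/ (V2): cluster /kszl/ — the longest permitted-onset suffix is /zl/; onset = /zl/, preceding coda = /ks/.
Between /u/ (V2) and /a/ (V3): /z/ → onset of the next syllable (single consonants are always licit onsets).
Between /a/ (V3) and /i/ (V4): /bgn/ splits as /bg/ + /n/ (/n/ is the longest suffix that is a licit onset).
Between /i/ (V4) and /u/ (V5): /bg/; trying suffixes from longest down, /g/ is the first permitted one, so coda /b/ | onset /g/.
Syllabification: kaks.zlu.zabg.nib.gu.
Classifying each syllable: /kaks/ (closed), /zlu/ (open), /zabg/ (closed), /nib/ (closed), /gu/ (open).
Closed syllables: 3.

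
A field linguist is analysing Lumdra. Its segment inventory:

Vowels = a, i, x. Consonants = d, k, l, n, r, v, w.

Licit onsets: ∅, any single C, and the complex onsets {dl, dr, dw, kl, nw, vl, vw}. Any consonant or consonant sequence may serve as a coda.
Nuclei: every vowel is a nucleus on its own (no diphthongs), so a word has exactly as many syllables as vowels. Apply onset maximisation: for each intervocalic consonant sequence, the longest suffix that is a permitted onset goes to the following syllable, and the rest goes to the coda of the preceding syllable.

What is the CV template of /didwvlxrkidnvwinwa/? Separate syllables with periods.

The vowels are i, x, i, i, a — 5 nuclei, so 5 syllables.
σ1/σ2 boundary: /dwvl/ splits as /dw/ + /vl/ (/vl/ is the longest suffix that is a licit onset).
σ2/σ3 boundary: /rk/; trying suffixes from longest down, /k/ is the first permitted one, so coda /r/ | onset /k/.
σ3/σ4 boundary: /dnvw/ splits as /dn/ + /vw/ (/vw/ is the longest suffix that is a licit onset).
σ4/σ5 boundary: /nw/ — entire cluster is a permitted onset → onset /nw/, coda ∅.
So the parse is didw.vlxr.kidn.vwi.nwa.
Mapping each syllable to C/V: /didw/ → CVCC, /vlxr/ → CCVC, /kidn/ → CVCC, /vwi/ → CCV, /nwa/ → CCV.

CVCC.CCVC.CVCC.CCV.CCV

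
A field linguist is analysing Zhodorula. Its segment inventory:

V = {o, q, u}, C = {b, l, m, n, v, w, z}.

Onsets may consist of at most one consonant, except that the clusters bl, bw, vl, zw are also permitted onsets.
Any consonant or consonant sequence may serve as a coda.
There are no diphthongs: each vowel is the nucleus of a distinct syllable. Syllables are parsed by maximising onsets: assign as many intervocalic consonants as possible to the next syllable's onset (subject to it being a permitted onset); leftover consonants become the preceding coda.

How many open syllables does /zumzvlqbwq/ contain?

Nuclei (vowels): u, q, q → 3 syllables.
σ1/σ2 boundary: cluster /mzvl/ — the longest permitted-onset suffix is /vl/; onset = /vl/, preceding coda = /mz/.
σ2/σ3 boundary: /bw/ is a licit onset in full, so it all attaches to the next syllable.
Syllabification: zumz.vlq.bwq.
Classifying each syllable: /zumz/ (closed), /vlq/ (open), /bwq/ (open).
Open syllables: 2.

2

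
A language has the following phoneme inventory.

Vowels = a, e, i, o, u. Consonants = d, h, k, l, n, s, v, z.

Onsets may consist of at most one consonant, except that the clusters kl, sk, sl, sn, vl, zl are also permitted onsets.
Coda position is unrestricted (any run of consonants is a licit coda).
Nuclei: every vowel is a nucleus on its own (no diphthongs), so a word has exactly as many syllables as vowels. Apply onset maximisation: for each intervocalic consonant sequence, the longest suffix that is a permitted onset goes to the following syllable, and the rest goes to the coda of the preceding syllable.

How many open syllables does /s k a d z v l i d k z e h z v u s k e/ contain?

2

Vowels present: a, i, e, u, e; each is a nucleus, giving 5 syllables.
V1 /a/ – V2 /i/: /dzvl/; trying suffixes from longest down, /vl/ is the first permitted one, so coda /dz/ | onset /vl/.
V2 /i/ – V3 /e/: cluster /dkz/ — the longest permitted-onset suffix is /z/; onset = /z/, preceding coda = /dk/.
V3 /e/ – V4 /u/: /hzv/ — longest licit onset from the right is /v/, leaving /hz/ as coda.
V4 /u/ – V5 /e/: cluster /sk/ — /sk/ is itself a permitted onset, so the whole cluster goes right; preceding coda = ∅.
Syllabification: skadz.vlidk.zehz.vu.ske.
Classifying each syllable: /skadz/ (closed), /vlidk/ (closed), /zehz/ (closed), /vu/ (open), /ske/ (open).
Open syllables: 2.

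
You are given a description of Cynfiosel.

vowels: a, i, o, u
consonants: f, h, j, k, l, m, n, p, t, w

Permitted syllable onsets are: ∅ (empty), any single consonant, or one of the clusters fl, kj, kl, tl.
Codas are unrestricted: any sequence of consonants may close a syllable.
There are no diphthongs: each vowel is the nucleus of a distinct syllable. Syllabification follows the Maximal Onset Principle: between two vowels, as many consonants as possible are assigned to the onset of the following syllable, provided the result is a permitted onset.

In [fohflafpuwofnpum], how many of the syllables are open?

1

Nuclei (vowels): o, a, u, o, u → 5 syllables.
V1 /o/ – V2 /a/: /hfl/; trying suffixes from longest down, /fl/ is the first permitted one, so coda /h/ | onset /fl/.
V2 /a/ – V3 /u/: /fp/; trying suffixes from longest down, /p/ is the first permitted one, so coda /f/ | onset /p/.
V3 /u/ – V4 /o/: just /w/ — single C goes to the following onset.
V4 /o/ – V5 /u/: /fnp/ splits as /fn/ + /p/ (/p/ is the longest suffix that is a licit onset).
Result: foh.flaf.pu.wofn.pum.
Classifying each syllable: /foh/ (closed), /flaf/ (closed), /pu/ (open), /wofn/ (closed), /pum/ (closed).
Open syllables: 1.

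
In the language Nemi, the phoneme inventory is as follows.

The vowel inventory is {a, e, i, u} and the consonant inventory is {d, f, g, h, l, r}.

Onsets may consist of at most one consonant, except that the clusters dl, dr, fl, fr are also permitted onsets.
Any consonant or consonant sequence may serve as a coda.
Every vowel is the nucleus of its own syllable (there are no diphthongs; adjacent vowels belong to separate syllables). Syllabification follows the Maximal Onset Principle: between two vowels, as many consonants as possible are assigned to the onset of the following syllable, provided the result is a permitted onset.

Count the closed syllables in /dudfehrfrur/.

Nuclei (vowels): u, e, u → 3 syllables.
Between /u/ (V1) and /e/ (V2): /df/ splits as /d/ + /f/ (/f/ is the longest suffix that is a licit onset).
Between /e/ (V2) and /u/ (V3): cluster /hrfr/ — the longest permitted-onset suffix is /fr/; onset = /fr/, preceding coda = /hr/.
So the parse is dud.fehr.frur.
Classifying each syllable: /dud/ (closed), /fehr/ (closed), /frur/ (closed).
Closed syllables: 3.

3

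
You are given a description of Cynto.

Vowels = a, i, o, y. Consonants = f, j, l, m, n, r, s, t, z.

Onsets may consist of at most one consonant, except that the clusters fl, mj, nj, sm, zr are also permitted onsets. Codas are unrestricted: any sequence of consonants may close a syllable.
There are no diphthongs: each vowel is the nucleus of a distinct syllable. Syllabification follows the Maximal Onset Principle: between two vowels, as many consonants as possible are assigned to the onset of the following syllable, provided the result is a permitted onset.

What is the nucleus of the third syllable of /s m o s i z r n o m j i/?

The vowels are o, i, o, i — 4 nuclei, so 4 syllables.
The third nucleus (vowel 3 from the left) is /o/.

o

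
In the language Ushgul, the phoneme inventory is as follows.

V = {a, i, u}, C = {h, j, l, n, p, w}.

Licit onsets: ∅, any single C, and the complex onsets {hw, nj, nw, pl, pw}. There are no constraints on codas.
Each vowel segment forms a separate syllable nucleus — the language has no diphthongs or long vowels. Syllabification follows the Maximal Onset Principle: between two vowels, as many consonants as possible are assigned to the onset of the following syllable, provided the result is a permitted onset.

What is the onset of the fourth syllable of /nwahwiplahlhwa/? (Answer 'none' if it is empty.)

hw

The vowels are a, i, a, a — 4 nuclei, so 4 syllables.
/a…i/ gap (V1→V2): /hw/ — entire cluster is a permitted onset → onset /hw/, coda ∅.
/i…a/ gap (V2→V3): /pl/ — entire cluster is a permitted onset → onset /pl/, coda ∅.
/a…a/ gap (V3→V4): /hlhw/ — longest licit onset from the right is /hw/, leaving /hl/ as coda.
Putting it together: nwa.hwi.plahl.hwa.
Syllable 4 is /hwa/: onset /hw/, nucleus /a/, coda ∅.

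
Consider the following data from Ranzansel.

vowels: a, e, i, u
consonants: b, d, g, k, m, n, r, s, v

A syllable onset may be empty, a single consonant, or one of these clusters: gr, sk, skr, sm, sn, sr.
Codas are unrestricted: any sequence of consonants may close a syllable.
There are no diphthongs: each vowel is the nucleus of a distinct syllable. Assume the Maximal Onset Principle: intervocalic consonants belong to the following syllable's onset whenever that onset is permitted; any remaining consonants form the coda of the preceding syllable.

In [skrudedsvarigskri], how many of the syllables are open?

Nuclei (vowels): u, e, a, i, i → 5 syllables.
V1 /u/ – V2 /e/: /d/ → onset of the next syllable (single consonants are always licit onsets).
V2 /e/ – V3 /a/: /dsv/ splits as /ds/ + /v/ (/v/ is the longest suffix that is a licit onset).
V3 /a/ – V4 /i/: /r/ is a single consonant, so it becomes the next onset.
V4 /i/ – V5 /i/: /gskr/ — longest licit onset from the right is /skr/, leaving /g/ as coda.
Result: skru.deds.va.rig.skri.
Classifying each syllable: /skru/ (open), /deds/ (closed), /va/ (open), /rig/ (closed), /skri/ (open).
Open syllables: 3.

3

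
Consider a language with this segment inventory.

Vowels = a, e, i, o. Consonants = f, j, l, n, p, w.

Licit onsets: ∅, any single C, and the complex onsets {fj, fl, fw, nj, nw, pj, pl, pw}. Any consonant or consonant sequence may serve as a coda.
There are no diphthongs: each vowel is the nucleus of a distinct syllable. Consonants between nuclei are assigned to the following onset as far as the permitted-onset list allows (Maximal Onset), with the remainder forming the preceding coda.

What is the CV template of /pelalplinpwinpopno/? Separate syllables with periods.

CV.CVC.CCVC.CCVC.CVC.CV

The vowels are e, a, i, i, o, o — 6 nuclei, so 6 syllables.
σ1/σ2 boundary: just /l/ — single C goes to the following onset.
σ2/σ3 boundary: /lpl/; trying suffixes from longest down, /pl/ is the first permitted one, so coda /l/ | onset /pl/.
σ3/σ4 boundary: cluster /npw/ — the longest permitted-onset suffix is /pw/; onset = /pw/, preceding coda = /n/.
σ4/σ5 boundary: /np/; trying suffixes from longest down, /p/ is the first permitted one, so coda /n/ | onset /p/.
σ5/σ6 boundary: /pn/ — longest licit onset from the right is /n/, leaving /p/ as coda.
Syllabification: pe.lal.plin.pwin.pop.no.
Mapping each syllable to C/V: /pe/ → CV, /lal/ → CVC, /plin/ → CCVC, /pwin/ → CCVC, /pop/ → CVC, /no/ → CV.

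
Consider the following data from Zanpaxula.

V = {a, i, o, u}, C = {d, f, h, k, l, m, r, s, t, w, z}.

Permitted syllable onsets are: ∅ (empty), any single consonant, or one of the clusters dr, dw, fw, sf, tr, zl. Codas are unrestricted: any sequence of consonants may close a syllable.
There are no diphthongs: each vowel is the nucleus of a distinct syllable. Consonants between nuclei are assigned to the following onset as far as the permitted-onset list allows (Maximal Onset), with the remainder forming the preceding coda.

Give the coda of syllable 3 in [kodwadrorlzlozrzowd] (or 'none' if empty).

rl

Vowels present: o, a, o, o, o; each is a nucleus, giving 5 syllables.
V1 /o/ – V2 /a/: cluster /dw/ — /dw/ is itself a permitted onset, so the whole cluster goes right; preceding coda = ∅.
V2 /a/ – V3 /o/: /dr/ is a licit onset in full, so it all attaches to the next syllable.
V3 /o/ – V4 /o/: /rlzl/ — longest licit onset from the right is /zl/, leaving /rl/ as coda.
V4 /o/ – V5 /o/: /zrz/ splits as /zr/ + /z/ (/z/ is the longest suffix that is a licit onset).
So the parse is ko.dwa.drorl.zlozr.zowd.
Syllable 3 is /drorl/: onset /dr/, nucleus /o/, coda /rl/.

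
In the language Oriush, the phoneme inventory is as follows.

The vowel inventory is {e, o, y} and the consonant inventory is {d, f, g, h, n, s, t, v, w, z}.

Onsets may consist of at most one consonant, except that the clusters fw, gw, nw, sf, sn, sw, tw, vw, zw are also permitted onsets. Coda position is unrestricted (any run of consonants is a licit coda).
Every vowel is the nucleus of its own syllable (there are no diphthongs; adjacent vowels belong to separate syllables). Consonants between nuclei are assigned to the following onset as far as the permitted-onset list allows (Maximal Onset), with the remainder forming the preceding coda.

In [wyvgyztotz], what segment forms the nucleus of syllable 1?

y

Nuclei (vowels): y, y, o → 3 syllables.
The first nucleus (vowel 1 from the left) is /y/.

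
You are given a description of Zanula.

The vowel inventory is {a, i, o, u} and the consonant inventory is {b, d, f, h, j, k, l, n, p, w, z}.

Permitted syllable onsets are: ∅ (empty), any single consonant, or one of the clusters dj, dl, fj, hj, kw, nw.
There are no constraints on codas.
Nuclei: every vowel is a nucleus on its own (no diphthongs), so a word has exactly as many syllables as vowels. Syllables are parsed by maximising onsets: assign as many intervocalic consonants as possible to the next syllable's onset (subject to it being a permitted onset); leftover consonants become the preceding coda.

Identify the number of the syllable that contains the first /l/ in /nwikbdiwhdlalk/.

3

Nuclei (vowels): i, i, a → 3 syllables.
σ1/σ2 boundary: /kbd/ splits as /kb/ + /d/ (/d/ is the longest suffix that is a licit onset).
σ2/σ3 boundary: cluster /whdl/ — the longest permitted-onset suffix is /dl/; onset = /dl/, preceding coda = /wh/.
Syllabification: nwikb.diwh.dlalk.
The first /l/ is in the onset of syllable 3 (/dlalk/).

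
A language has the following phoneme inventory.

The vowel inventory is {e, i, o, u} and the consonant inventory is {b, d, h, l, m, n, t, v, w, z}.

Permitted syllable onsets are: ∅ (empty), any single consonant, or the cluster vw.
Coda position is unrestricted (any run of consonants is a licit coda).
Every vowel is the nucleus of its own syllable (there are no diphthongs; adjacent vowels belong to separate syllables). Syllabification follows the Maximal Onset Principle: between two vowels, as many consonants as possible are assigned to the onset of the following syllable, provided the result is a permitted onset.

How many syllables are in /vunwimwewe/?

Nuclei (vowels): u, i, e, e → 4 syllables.

4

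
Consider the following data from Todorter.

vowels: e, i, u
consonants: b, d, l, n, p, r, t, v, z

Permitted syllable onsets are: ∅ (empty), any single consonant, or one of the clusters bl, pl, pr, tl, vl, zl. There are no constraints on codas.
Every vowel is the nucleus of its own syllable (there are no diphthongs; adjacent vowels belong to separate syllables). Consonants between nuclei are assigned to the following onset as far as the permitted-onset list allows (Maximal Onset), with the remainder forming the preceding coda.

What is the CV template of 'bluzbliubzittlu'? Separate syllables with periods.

The vowels are u, i, u, i, u — 5 nuclei, so 5 syllables.
Between /u/ (V1) and /i/ (V2): /zbl/ — longest licit onset from the right is /bl/, leaving /z/ as coda.
Between /i/ (V2) and /u/ (V3): hiatus — the boundary sits between the two vowels.
Between /u/ (V3) and /i/ (V4): /bz/; trying suffixes from longest down, /z/ is the first permitted one, so coda /b/ | onset /z/.
Between /i/ (V4) and /u/ (V5): /ttl/ — longest licit onset from the right is /tl/, leaving /t/ as coda.
Putting it together: bluz.bli.ub.zit.tlu.
Mapping each syllable to C/V: /bluz/ → CCVC, /bli/ → CCV, /ub/ → VC, /zit/ → CVC, /tlu/ → CCV.

CCVC.CCV.VC.CVC.CCV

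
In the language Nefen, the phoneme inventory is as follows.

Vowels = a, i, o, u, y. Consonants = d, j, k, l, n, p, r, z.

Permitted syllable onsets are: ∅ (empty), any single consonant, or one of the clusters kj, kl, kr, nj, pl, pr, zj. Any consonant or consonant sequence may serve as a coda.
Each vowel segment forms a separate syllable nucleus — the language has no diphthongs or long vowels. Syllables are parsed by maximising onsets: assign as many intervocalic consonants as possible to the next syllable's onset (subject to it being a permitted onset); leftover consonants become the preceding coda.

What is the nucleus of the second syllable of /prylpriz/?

i

Vowels present: y, i; each is a nucleus, giving 2 syllables.
The second nucleus (vowel 2 from the left) is /i/.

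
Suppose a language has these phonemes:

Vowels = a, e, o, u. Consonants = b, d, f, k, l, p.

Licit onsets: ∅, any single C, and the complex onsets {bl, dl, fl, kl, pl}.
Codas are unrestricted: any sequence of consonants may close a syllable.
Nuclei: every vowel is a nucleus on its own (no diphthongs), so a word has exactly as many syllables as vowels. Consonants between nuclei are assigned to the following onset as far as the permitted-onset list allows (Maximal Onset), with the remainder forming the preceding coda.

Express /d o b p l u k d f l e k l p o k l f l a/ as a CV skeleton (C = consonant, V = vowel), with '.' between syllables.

CVC.CCVCC.CCVCC.CVCC.CCV

Nuclei (vowels): o, u, e, o, a → 5 syllables.
σ1/σ2 boundary: /bpl/ — longest licit onset from the right is /pl/, leaving /b/ as coda.
σ2/σ3 boundary: /kdfl/; trying suffixes from longest down, /fl/ is the first permitted one, so coda /kd/ | onset /fl/.
σ3/σ4 boundary: /klp/ — longest licit onset from the right is /p/, leaving /kl/ as coda.
σ4/σ5 boundary: /klfl/ — longest licit onset from the right is /fl/, leaving /kl/ as coda.
So the parse is dob.plukd.flekl.pokl.fla.
Mapping each syllable to C/V: /dob/ → CVC, /plukd/ → CCVCC, /flekl/ → CCVCC, /pokl/ → CVCC, /fla/ → CCV.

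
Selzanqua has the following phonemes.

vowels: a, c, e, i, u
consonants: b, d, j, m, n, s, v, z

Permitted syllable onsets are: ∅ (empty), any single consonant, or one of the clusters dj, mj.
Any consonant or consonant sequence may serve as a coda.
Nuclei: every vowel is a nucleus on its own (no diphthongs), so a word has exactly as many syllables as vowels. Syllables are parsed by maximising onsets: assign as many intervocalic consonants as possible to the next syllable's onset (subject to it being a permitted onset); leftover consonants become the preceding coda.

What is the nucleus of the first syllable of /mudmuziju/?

u

Vowels present: u, u, i, u; each is a nucleus, giving 4 syllables.
The first nucleus (vowel 1 from the left) is /u/.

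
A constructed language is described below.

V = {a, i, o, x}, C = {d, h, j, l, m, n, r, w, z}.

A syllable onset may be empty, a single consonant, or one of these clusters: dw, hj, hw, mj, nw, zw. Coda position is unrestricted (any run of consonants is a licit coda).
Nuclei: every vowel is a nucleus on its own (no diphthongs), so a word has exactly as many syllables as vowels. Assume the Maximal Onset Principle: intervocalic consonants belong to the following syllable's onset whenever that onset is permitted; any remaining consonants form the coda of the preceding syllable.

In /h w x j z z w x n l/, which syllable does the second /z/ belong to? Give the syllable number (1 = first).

2

Nuclei (vowels): x, x → 2 syllables.
σ1/σ2 boundary: /jzzw/ splits as /jz/ + /zw/ (/zw/ is the longest suffix that is a licit onset).
Syllabification: hwxjz.zwxnl.
The second /z/ is in the onset of syllable 2 (/zwxnl/).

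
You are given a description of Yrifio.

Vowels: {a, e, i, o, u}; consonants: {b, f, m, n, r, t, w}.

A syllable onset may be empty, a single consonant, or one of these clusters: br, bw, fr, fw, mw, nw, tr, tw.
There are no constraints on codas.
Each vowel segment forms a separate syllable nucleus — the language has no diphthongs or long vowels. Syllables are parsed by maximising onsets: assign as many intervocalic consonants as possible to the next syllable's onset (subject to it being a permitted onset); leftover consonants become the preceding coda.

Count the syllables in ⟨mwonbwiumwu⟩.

Vowels present: o, i, u, u; each is a nucleus, giving 4 syllables.

4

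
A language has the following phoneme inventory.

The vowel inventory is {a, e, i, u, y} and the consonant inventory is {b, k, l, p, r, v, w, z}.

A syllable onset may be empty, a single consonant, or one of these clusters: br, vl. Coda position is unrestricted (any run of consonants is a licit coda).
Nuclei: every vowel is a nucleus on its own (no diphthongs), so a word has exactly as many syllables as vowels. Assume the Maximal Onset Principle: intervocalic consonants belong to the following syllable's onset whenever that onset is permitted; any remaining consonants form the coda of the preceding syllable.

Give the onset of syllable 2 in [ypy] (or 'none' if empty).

p

Nuclei (vowels): y, y → 2 syllables.
V1 /y/ – V2 /y/: just /p/ — single C goes to the following onset.
So the parse is y.py.
Syllable 2 is /py/: onset /p/, nucleus /y/, coda ∅.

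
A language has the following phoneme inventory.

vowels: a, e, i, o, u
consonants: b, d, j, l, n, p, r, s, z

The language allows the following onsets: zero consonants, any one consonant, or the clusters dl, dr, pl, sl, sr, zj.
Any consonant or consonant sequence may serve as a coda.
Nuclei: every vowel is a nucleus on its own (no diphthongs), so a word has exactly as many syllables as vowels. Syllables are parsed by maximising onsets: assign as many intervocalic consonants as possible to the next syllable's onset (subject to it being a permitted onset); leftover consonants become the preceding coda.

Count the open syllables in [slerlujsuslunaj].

2

The vowels are e, u, u, u, a — 5 nuclei, so 5 syllables.
/e…u/ gap (V1→V2): /rl/; trying suffixes from longest down, /l/ is the first permitted one, so coda /r/ | onset /l/.
/u…u/ gap (V2→V3): cluster /js/ — the longest permitted-onset suffix is /s/; onset = /s/, preceding coda = /j/.
/u…u/ gap (V3→V4): /sl/ is a licit onset in full, so it all attaches to the next syllable.
/u…a/ gap (V4→V5): /n/ → onset of the next syllable (single consonants are always licit onsets).
Result: sler.luj.su.slu.naj.
Classifying each syllable: /sler/ (closed), /luj/ (closed), /su/ (open), /slu/ (open), /naj/ (closed).
Open syllables: 2.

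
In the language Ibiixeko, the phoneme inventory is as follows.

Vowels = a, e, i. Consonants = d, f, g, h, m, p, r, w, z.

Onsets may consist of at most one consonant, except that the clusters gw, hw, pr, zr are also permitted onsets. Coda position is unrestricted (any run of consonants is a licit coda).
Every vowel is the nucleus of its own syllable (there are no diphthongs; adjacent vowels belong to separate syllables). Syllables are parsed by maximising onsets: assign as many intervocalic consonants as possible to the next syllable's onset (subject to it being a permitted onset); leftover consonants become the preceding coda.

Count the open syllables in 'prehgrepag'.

Nuclei (vowels): e, e, a → 3 syllables.
/e…e/ gap (V1→V2): /hgr/ — longest licit onset from the right is /r/, leaving /hg/ as coda.
/e…a/ gap (V2→V3): /p/ is a single consonant, so it becomes the next onset.
Syllabification: prehg.re.pag.
Classifying each syllable: /prehg/ (closed), /re/ (open), /pag/ (closed).
Open syllables: 1.

1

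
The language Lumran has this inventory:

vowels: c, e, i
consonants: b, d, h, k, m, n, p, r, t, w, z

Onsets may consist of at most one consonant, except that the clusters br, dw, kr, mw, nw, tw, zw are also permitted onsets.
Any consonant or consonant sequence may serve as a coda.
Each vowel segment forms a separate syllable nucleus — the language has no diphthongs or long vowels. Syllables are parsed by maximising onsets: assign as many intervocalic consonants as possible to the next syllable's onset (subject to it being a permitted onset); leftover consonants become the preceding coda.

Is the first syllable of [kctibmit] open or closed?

Nuclei (vowels): c, i, i → 3 syllables.
σ1/σ2 boundary: /t/ is a single consonant, so it becomes the next onset.
σ2/σ3 boundary: /bm/ splits as /b/ + /m/ (/m/ is the longest suffix that is a licit onset).
So the parse is kc.tib.mit.
Syllable 1 is /kc/; it ends in its nucleus with no coda, so it is open.

open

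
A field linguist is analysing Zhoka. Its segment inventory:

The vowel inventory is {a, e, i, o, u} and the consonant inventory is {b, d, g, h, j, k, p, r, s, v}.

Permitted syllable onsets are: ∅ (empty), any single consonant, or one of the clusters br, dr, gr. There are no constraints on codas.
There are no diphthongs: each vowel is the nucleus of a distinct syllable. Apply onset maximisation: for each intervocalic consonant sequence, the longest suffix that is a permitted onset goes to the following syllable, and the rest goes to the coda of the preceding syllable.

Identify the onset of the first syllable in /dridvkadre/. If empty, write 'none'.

dr

Nuclei (vowels): i, a, e → 3 syllables.
Between /i/ (V1) and /a/ (V2): /dvk/; trying suffixes from longest down, /k/ is the first permitted one, so coda /dv/ | onset /k/.
Between /a/ (V2) and /e/ (V3): cluster /dr/ — /dr/ is itself a permitted onset, so the whole cluster goes right; preceding coda = ∅.
Syllabification: dridv.ka.dre.
Syllable 1 is /dridv/: onset /dr/, nucleus /i/, coda /dv/.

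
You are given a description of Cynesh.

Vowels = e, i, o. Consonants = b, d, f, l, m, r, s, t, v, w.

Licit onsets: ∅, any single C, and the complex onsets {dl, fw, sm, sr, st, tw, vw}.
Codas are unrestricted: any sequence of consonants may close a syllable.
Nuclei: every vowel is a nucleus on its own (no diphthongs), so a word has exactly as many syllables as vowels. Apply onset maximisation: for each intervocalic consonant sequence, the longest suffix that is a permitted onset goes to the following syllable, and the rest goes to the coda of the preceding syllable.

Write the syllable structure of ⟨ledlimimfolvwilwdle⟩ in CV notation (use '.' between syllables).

The vowels are e, i, i, o, i, e — 6 nuclei, so 6 syllables.
/e…i/ gap (V1→V2): /dl/ is a licit onset in full, so it all attaches to the next syllable.
/i…i/ gap (V2→V3): just /m/ — single C goes to the following onset.
/i…o/ gap (V3→V4): /mf/ splits as /m/ + /f/ (/f/ is the longest suffix that is a licit onset).
/o…i/ gap (V4→V5): cluster /lvw/ — the longest permitted-onset suffix is /vw/; onset = /vw/, preceding coda = /l/.
/i…e/ gap (V5→V6): /lwdl/ — longest licit onset from the right is /dl/, leaving /lw/ as coda.
Syllabification: le.dli.mim.fol.vwilw.dle.
Mapping each syllable to C/V: /le/ → CV, /dli/ → CCV, /mim/ → CVC, /fol/ → CVC, /vwilw/ → CCVCC, /dle/ → CCV.

CV.CCV.CVC.CVC.CCVCC.CCV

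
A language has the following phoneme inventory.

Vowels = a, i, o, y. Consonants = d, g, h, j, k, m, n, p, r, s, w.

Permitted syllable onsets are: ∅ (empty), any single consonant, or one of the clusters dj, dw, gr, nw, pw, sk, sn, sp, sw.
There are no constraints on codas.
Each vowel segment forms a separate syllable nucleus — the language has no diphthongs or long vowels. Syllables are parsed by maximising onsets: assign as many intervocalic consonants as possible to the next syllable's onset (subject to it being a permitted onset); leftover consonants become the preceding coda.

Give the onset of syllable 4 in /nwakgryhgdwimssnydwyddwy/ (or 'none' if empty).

sn

Vowels present: a, y, i, y, y, y; each is a nucleus, giving 6 syllables.
/a…y/ gap (V1→V2): /kgr/ — longest licit onset from the right is /gr/, leaving /k/ as coda.
/y…i/ gap (V2→V3): /hgdw/ splits as /hg/ + /dw/ (/dw/ is the longest suffix that is a licit onset).
/i…y/ gap (V3→V4): /mssn/ — longest licit onset from the right is /sn/, leaving /ms/ as coda.
/y…y/ gap (V4→V5): cluster /dw/ — /dw/ is itself a permitted onset, so the whole cluster goes right; preceding coda = ∅.
/y…y/ gap (V5→V6): /ddw/ — longest licit onset from the right is /dw/, leaving /d/ as coda.
So the parse is nwak.gryhg.dwims.sny.dwyd.dwy.
Syllable 4 is /sny/: onset /sn/, nucleus /y/, coda ∅.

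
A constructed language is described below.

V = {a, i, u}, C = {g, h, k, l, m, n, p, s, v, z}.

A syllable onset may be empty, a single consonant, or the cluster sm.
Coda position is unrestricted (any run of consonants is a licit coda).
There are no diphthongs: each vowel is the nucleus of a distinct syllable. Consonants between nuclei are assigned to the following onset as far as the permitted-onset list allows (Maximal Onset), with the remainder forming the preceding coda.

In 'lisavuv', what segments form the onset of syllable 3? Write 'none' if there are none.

v

Vowels present: i, a, u; each is a nucleus, giving 3 syllables.
Between /i/ (V1) and /a/ (V2): /s/ is a single consonant, so it becomes the next onset.
Between /a/ (V2) and /u/ (V3): /v/ → onset of the next syllable (single consonants are always licit onsets).
Syllabification: li.sa.vuv.
Syllable 3 is /vuv/: onset /v/, nucleus /u/, coda /v/.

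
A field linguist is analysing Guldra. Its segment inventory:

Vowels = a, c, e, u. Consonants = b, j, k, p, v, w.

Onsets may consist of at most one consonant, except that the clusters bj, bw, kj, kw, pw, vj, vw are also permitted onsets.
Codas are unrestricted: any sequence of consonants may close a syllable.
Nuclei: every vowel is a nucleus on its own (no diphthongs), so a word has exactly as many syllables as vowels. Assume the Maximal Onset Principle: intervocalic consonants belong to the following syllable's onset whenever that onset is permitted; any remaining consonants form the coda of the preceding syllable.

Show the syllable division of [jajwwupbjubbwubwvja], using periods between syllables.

jajw.wup.bjub.bwubw.vja

Vowels present: a, u, u, u, a; each is a nucleus, giving 5 syllables.
/a…u/ gap (V1→V2): /jww/ splits as /jw/ + /w/ (/w/ is the longest suffix that is a licit onset).
/u…u/ gap (V2→V3): cluster /pbj/ — the longest permitted-onset suffix is /bj/; onset = /bj/, preceding coda = /p/.
/u…u/ gap (V3→V4): cluster /bbw/ — the longest permitted-onset suffix is /bw/; onset = /bw/, preceding coda = /b/.
/u…a/ gap (V4→V5): cluster /bwvj/ — the longest permitted-onset suffix is /vj/; onset = /vj/, preceding coda = /bw/.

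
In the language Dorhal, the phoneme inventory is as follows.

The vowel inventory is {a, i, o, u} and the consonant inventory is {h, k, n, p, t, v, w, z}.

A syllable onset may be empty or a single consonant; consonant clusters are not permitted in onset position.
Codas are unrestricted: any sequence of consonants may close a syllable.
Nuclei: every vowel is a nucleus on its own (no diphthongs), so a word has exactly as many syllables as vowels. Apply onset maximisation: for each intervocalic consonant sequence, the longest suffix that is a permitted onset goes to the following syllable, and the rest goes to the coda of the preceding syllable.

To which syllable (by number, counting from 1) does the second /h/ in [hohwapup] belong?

The vowels are o, a, u — 3 nuclei, so 3 syllables.
σ1/σ2 boundary: /hw/ — longest licit onset from the right is /w/, leaving /h/ as coda.
σ2/σ3 boundary: just /p/ — single C goes to the following onset.
Putting it together: hoh.wa.pup.
The second /h/ is in the coda of syllable 1 (/hoh/).

1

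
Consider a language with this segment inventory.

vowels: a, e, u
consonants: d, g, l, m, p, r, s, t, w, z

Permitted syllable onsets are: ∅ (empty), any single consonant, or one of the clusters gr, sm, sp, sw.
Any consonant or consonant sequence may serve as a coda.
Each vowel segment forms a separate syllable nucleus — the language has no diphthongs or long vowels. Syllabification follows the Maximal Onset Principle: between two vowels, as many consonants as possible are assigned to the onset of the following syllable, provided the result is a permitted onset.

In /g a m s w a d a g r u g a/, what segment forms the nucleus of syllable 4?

The vowels are a, a, a, u, a — 5 nuclei, so 5 syllables.
The fourth nucleus (vowel 4 from the left) is /u/.

u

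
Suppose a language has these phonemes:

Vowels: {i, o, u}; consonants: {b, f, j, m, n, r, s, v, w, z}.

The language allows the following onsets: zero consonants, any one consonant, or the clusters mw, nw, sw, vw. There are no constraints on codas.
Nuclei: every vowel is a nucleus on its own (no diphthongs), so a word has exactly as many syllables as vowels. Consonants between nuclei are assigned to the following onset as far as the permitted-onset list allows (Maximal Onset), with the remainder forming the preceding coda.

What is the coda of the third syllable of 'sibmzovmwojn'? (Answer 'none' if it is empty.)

Nuclei (vowels): i, o, o → 3 syllables.
V1 /i/ – V2 /o/: /bmz/; trying suffixes from longest down, /z/ is the first permitted one, so coda /bm/ | onset /z/.
V2 /o/ – V3 /o/: /vmw/ splits as /v/ + /mw/ (/mw/ is the longest suffix that is a licit onset).
Syllabification: sibm.zov.mwojn.
Syllable 3 is /mwojn/: onset /mw/, nucleus /o/, coda /jn/.

jn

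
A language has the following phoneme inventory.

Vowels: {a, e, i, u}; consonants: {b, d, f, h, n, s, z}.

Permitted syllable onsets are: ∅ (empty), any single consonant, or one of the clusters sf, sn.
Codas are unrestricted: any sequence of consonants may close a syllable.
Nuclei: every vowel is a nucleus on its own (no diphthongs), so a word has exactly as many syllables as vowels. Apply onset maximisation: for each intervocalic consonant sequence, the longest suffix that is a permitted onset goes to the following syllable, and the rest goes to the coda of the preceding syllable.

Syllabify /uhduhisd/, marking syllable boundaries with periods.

uh.du.hisd

Nuclei (vowels): u, u, i → 3 syllables.
/u…u/ gap (V1→V2): /hd/ — longest licit onset from the right is /d/, leaving /h/ as coda.
/u…i/ gap (V2→V3): just /h/ — single C goes to the following onset.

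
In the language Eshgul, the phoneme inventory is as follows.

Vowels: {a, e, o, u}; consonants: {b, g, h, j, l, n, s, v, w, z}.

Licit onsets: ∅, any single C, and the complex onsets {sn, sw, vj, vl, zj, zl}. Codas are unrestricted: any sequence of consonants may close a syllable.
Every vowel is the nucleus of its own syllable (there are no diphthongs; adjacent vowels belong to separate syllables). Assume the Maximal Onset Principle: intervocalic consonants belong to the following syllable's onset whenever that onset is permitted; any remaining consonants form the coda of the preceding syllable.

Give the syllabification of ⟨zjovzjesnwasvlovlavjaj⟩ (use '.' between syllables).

zjov.zjesn.was.vlo.vla.vjaj

Vowels present: o, e, a, o, a, a; each is a nucleus, giving 6 syllables.
/o…e/ gap (V1→V2): /vzj/ — longest licit onset from the right is /zj/, leaving /v/ as coda.
/e…a/ gap (V2→V3): /snw/ splits as /sn/ + /w/ (/w/ is the longest suffix that is a licit onset).
/a…o/ gap (V3→V4): /svl/; trying suffixes from longest down, /vl/ is the first permitted one, so coda /s/ | onset /vl/.
/o…a/ gap (V4→V5): /vl/ is a licit onset in full, so it all attaches to the next syllable.
/a…a/ gap (V5→V6): /vj/ is a licit onset in full, so it all attaches to the next syllable.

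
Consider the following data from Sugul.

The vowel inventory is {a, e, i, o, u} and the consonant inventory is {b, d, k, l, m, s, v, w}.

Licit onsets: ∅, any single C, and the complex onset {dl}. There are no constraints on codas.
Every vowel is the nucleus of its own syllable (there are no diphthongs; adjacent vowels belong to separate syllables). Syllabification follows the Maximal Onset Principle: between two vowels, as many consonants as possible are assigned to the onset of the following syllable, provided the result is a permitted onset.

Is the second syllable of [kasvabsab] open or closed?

closed

Vowels present: a, a, a; each is a nucleus, giving 3 syllables.
Between /a/ (V1) and /a/ (V2): /sv/ splits as /s/ + /v/ (/v/ is the longest suffix that is a licit onset).
Between /a/ (V2) and /a/ (V3): /bs/ — longest licit onset from the right is /s/, leaving /b/ as coda.
So the parse is kas.vab.sab.
Syllable 2 is /vab/ with coda /b/, so it is closed.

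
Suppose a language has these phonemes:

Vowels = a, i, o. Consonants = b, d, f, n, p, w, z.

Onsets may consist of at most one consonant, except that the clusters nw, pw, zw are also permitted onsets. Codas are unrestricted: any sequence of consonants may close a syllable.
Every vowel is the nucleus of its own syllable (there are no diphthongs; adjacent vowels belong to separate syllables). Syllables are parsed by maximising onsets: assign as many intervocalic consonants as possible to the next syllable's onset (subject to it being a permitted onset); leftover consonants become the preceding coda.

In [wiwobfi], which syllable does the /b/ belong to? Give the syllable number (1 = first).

Vowels present: i, o, i; each is a nucleus, giving 3 syllables.
/i…o/ gap (V1→V2): just /w/ — single C goes to the following onset.
/o…i/ gap (V2→V3): cluster /bf/ — the longest permitted-onset suffix is /f/; onset = /f/, preceding coda = /b/.
Result: wi.wob.fi.
The /b/ is in the coda of syllable 2 (/wob/).

2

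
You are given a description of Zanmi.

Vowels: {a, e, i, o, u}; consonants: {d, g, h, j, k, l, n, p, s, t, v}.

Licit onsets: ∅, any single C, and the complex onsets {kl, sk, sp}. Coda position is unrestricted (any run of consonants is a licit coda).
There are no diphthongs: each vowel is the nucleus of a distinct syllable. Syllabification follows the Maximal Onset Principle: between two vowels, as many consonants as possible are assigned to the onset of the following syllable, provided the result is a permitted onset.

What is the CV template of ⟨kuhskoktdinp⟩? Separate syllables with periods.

CVC.CCVCC.CVCC

The vowels are u, o, i — 3 nuclei, so 3 syllables.
Between /u/ (V1) and /o/ (V2): /hsk/ splits as /h/ + /sk/ (/sk/ is the longest suffix that is a licit onset).
Between /o/ (V2) and /i/ (V3): /ktd/ splits as /kt/ + /d/ (/d/ is the longest suffix that is a licit onset).
So the parse is kuh.skokt.dinp.
Mapping each syllable to C/V: /kuh/ → CVC, /skokt/ → CCVCC, /dinp/ → CVCC.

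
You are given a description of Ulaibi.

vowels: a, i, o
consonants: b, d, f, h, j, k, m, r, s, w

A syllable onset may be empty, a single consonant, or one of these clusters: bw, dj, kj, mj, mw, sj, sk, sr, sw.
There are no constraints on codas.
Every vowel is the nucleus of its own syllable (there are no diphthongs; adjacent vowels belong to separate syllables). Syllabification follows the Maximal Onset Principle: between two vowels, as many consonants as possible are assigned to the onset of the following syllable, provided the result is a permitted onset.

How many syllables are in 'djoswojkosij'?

4

Vowels present: o, o, o, i; each is a nucleus, giving 4 syllables.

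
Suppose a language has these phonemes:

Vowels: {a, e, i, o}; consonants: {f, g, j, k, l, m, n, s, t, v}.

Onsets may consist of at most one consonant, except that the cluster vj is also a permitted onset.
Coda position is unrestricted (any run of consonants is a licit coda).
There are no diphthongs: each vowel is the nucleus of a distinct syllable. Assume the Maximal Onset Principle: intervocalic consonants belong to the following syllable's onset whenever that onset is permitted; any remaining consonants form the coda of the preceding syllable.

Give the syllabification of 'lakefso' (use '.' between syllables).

Nuclei (vowels): a, e, o → 3 syllables.
/a…e/ gap (V1→V2): /k/ is a single consonant, so it becomes the next onset.
/e…o/ gap (V2→V3): /fs/ splits as /f/ + /s/ (/s/ is the longest suffix that is a licit onset).

la.kef.so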